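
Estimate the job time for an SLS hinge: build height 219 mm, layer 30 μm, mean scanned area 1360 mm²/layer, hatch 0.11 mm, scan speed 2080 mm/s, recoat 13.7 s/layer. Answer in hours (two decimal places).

Layers = ⌈219/0.03⌉ = 7300.
Per-layer scan distance: 1360 / 0.11 → 12363.6 mm.
Laser time per layer: 12363.6 / 2080 → 5.944 s.
Time per layer = 5.944 + 13.7 = 19.644 s.
Build time = 7300 × 19.644 = 143401.2 s = 39.83 hours.

39.83 hours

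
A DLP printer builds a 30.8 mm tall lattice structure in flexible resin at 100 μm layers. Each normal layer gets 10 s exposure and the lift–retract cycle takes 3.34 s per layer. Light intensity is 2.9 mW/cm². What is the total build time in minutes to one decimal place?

68.5 minutes

Layer count = ceil(30.8 / 0.1) = 308.
Each layer takes = 10 + 3.34 = 13.34 s.
Build time: 308 × 13.34 s = 4108.72 s, i.e. 68.5 minutes.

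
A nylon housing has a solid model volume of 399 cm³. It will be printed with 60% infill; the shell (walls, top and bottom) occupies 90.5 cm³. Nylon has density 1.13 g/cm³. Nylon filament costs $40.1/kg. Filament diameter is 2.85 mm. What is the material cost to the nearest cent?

$12.49

Volume inside the shell = 399 − 90.5 = 308.5 cm³.
Deposited infill = 0.60 × 308.5, so 185.1 cm³.
Total extruded = 90.5 + 185.1, so 275.6 cm³.
Mass: 275.6 × 1.13 → 311.428 g.
At $40.1/kg: 311.428/1000 × 40.1 = $12.49.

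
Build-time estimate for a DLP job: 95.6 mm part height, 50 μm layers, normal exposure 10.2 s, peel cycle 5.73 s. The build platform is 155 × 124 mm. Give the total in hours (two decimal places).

Number of layers: 95.6 / 0.05 → 1912 (rounded up).
Per-layer time: 10.2 + 5.73 → 15.93 s.
Total = 1912 × 15.93 = 30458.16 s = 8.46 hours.

8.46 hours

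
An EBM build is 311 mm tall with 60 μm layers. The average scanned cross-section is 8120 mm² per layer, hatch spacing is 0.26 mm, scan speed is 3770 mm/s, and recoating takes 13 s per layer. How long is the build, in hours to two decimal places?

30.65 hours

Layer count = ceil(311 / 0.06) = 5184.
Hatch length per layer: 8120 / 0.26 → 31230.8 mm.
Scan time per layer = 31230.8 / 3770 = 8.284 s.
Layer cycle = 8.284 + 13, so 21.284 s.
5184 layers × 21.284 s/layer = 110336.256 s, i.e. 30.65 hours.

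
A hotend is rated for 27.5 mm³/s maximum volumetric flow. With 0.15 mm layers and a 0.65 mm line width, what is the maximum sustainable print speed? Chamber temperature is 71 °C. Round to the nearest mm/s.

Extrusion cross-section = 0.15 × 0.65, so 0.0975 mm².
v_max = Q/A = 27.5/0.0975 = 282.05 mm/s → 282 mm/s.

282 mm/s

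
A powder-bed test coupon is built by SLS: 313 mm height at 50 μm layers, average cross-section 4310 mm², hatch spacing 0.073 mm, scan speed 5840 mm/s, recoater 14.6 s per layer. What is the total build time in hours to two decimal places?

Number of layers: 313 / 0.05 → 6260 (rounded up).
Per-layer scan distance = 4310 / 0.073 = 59041.1 mm.
Per-layer scan time = 59041.1 / 5840, so 10.1098 s.
Layer cycle = 10.1098 + 14.6, so 24.7098 s.
6260 layers × 24.7098 s/layer = 154683.348 s, i.e. 42.97 hours.

42.97 hours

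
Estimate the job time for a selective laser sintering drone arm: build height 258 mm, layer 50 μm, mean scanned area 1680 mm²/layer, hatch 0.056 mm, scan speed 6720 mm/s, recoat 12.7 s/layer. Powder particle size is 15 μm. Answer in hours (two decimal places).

24.60 hours

Layer count = ceil(258 / 0.05) = 5160.
Scan path per layer = 1680 / 0.056, so 30000 mm.
Per-layer scan time: 30000 / 6720 → 4.4643 s.
Time per layer: 4.4643 + 12.7 → 17.1643 s.
Build time = 5160 × 17.1643 = 88567.788 s = 24.60 hours.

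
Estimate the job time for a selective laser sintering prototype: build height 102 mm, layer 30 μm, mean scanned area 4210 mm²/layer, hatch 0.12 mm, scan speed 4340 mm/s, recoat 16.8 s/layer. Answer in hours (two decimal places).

23.50 hours

Layers = ⌈102/0.03⌉ = 3400.
Hatch length per layer = 4210 / 0.12, so 35083.3 mm.
Per-layer scan time = 35083.3 / 4340, so 8.0837 s.
Per-layer time = 8.0837 + 16.8 = 24.8837 s.
3400 layers × 24.8837 s/layer = 84604.58 s, i.e. 23.50 hours.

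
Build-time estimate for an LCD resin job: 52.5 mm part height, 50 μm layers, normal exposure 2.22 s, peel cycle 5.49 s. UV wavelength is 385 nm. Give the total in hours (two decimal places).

2.25 hours

Layer count = ceil(52.5 / 0.05) = 1050.
Each layer takes: 2.22 + 5.49 → 7.71 s.
Build time: 1050 × 7.71 s = 8095.5 s, i.e. 2.25 hours.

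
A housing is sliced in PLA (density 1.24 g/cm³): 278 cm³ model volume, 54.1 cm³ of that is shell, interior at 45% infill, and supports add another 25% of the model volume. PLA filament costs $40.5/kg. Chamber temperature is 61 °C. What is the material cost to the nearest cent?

$11.27

Infill region = 278 − 54.1, so 223.9 cm³.
Infill volume = 0.45 × 223.9 = 100.755 cm³.
Support: 0.25 × 278 → 69.5 cm³.
Total extruded = 54.1 + 100.755 + 69.5 = 224.355 cm³.
Mass = 224.355 × 1.24, so 278.2002 g.
At $40.5/kg: 278.2002/1000 × 40.5 = $11.27.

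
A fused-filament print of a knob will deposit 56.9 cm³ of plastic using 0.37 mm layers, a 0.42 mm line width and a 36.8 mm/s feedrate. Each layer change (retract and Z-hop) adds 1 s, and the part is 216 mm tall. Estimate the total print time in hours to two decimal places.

Bead cross-section = 0.37 × 0.42, so 0.1554 mm².
Path length: 56900 mm³ / 0.1554 mm² → 366151.9 mm.
Time extruding = 366151.9 / 36.8 = 9949.8 s.
Layer count = ceil(216 / 0.37) = 584.
Layer-change overhead: 584 × 1 → 584 s.
Altogether 9949.8 + 584 = 10533.8 s, i.e. 2.93 hours.

2.93 hours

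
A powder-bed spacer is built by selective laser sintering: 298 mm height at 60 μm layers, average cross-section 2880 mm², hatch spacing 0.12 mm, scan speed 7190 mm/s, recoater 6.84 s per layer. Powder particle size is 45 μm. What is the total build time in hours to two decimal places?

14.04 hours

Layers = ⌈298/0.06⌉ = 4967.
Scan path per layer = 2880 / 0.12 = 24000 mm.
Scan time per layer = 24000 / 7190 = 3.338 s.
Layer cycle: 3.338 + 6.84 → 10.178 s.
4967 layers × 10.178 s/layer = 50554.126 s, i.e. 14.04 hours.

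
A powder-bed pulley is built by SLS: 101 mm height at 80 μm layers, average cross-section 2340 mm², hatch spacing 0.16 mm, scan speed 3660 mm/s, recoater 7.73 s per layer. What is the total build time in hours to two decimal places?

4.11 hours

Layers = ⌈101/0.08⌉ = 1263.
Per-layer scan distance: 2340 / 0.16 → 14625 mm.
Per-layer scan time: 14625 / 3660 → 3.9959 s.
Time per layer = 3.9959 + 7.73, so 11.7259 s.
Total: 1263 × 11.7259 s = 14809.8117 s → 4.11 hours.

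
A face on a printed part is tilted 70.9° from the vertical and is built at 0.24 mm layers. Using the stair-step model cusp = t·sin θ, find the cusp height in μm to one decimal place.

h_c = t·sin θ = 0.24 × 0.9449 = 0.226776 mm (226.8 μm).

226.8 μm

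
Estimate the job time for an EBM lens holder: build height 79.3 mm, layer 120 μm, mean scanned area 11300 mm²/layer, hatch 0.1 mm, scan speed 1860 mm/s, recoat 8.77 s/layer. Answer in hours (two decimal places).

12.77 hours

Layer count = ceil(79.3 / 0.12) = 661.
Hatch length per layer = 11300 / 0.1, so 113000 mm.
Scan time per layer = 113000 / 1860, so 60.7527 s.
Layer cycle = 60.7527 + 8.77 = 69.5227 s.
Build time = 661 × 69.5227 = 45954.5047 s = 12.77 hours.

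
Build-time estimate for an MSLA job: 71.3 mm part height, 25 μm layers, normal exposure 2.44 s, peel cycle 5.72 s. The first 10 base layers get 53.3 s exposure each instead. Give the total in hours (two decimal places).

Layer count = ceil(71.3 / 0.025) = 2852.
Burn-in layers = 10 × (53.3 + 5.72), so 590.2 s.
Remaining layers = 2842 × (2.44 + 5.72) = 23190.72 s.
Sum: 590.2 + 23190.72 = 23780.92 s → 6.61 hours.

6.61 hours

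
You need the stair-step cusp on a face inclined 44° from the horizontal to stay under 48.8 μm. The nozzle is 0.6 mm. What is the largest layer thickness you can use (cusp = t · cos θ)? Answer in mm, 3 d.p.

0.068 mm

Layer height = cusp / cos(44°) = 0.0488 / 0.7193 = 0.068 mm.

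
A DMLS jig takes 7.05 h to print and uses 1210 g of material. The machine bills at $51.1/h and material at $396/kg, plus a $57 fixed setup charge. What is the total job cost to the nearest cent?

Machine cost: 51.1 × 7.05 → $360.255.
Feedstock cost = 396 × 1210/1000, so $479.16.
Total = 360.255 + 479.16 + 57 = 896.415 ≈ $896.42.

$896.42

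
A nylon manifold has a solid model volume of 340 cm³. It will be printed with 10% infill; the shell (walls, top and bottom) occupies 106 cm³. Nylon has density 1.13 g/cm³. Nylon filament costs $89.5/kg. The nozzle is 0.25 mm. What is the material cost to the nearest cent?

Volume inside the shell: 340 − 106 → 234 cm³.
Infill volume: 0.10 × 234 → 23.4 cm³.
Total printed volume = 106 + 23.4 = 129.4 cm³.
Mass = 129.4 × 1.13 = 146.222 g.
At $89.5/kg: 146.222/1000 × 89.5 = $13.09.

$13.09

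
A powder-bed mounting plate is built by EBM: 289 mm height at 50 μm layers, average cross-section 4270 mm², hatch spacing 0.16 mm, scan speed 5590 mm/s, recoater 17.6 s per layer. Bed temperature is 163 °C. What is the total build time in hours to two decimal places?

35.92 hours

Number of layers: 289 / 0.05 → 5780 (rounded up).
Hatch length per layer = 4270 / 0.16 = 26687.5 mm.
Beam time per layer: 26687.5 / 5590 → 4.7742 s.
Layer cycle = 4.7742 + 17.6 = 22.3742 s.
5780 layers × 22.3742 s/layer = 129322.876 s, i.e. 35.92 hours.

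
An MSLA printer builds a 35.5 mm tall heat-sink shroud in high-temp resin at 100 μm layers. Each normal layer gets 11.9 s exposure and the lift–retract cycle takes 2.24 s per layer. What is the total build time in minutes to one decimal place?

Layer count = ceil(35.5 / 0.1) = 355.
Each layer takes: 11.9 + 2.24 → 14.14 s.
Total = 355 × 14.14 = 5019.7 s = 83.7 minutes.

83.7 minutes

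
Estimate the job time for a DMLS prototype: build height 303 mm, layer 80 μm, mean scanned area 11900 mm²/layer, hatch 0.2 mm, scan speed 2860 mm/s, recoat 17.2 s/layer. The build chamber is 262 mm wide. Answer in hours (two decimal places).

39.99 hours

Layers = ⌈303/0.08⌉ = 3788.
Hatch length per layer = 11900 / 0.2 = 59500 mm.
Laser time per layer: 59500 / 2860 → 20.8042 s.
Layer cycle = 20.8042 + 17.2 = 38.0042 s.
Build time = 3788 × 38.0042 = 143959.9096 s = 39.99 hours.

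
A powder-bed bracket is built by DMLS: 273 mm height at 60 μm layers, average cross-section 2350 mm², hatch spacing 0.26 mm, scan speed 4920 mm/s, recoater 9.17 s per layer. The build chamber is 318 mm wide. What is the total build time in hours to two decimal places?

Layer count = ceil(273 / 0.06) = 4550.
Per-layer scan distance: 2350 / 0.26 → 9038.5 mm.
Per-layer scan time: 9038.5 / 4920 → 1.8371 s.
Time per layer = 1.8371 + 9.17 = 11.0071 s.
Total: 4550 × 11.0071 s = 50082.305 s → 13.91 hours.

13.91 hours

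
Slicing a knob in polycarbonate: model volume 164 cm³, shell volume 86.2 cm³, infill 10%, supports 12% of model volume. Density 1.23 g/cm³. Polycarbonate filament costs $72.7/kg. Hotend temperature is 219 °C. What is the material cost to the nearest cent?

$10.16

Infill region: 164 − 86.2 → 77.8 cm³.
Infill volume: 0.10 × 77.8 → 7.78 cm³.
Support = 0.12 × 164 = 19.68 cm³.
Total printed volume = 86.2 + 7.78 + 19.68, so 113.66 cm³.
Mass: 113.66 × 1.23 → 139.8018 g.
Cost = 139.8018 g / 1000 × $72.7/kg = $10.16.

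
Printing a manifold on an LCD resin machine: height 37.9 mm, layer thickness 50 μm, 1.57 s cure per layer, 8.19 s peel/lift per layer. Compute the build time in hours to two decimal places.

Layers = ⌈37.9/0.05⌉ = 758.
Each layer takes: 1.57 + 8.19 → 9.76 s.
Total = 758 × 9.76 = 7398.08 s = 2.06 hours.

2.06 hours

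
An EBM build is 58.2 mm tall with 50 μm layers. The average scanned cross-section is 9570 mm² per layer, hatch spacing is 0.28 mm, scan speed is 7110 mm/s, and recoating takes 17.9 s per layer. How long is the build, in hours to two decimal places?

Layer count = ceil(58.2 / 0.05) = 1164.
Hatch length per layer = 9570 / 0.28 = 34178.6 mm.
Beam time per layer = 34178.6 / 7110, so 4.8071 s.
Per-layer time = 4.8071 + 17.9 = 22.7071 s.
Total: 1164 × 22.7071 s = 26431.0644 s → 7.34 hours.

7.34 hours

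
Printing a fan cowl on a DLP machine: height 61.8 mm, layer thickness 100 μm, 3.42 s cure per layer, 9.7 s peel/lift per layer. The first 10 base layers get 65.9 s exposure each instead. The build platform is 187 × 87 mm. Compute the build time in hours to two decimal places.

2.43 hours

Layers = ⌈61.8/0.1⌉ = 618.
Base layers = 10 × (65.9 + 9.7), so 756 s.
Regular layers: 608 × (3.42 + 9.7) → 7976.96 s.
Sum: 756 + 7976.96 = 8732.96 s → 2.43 hours.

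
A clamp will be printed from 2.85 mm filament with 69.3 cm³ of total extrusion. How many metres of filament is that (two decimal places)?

10.86 m

Cross-section of 2.85 mm filament: π·(2.85/2)² = 6.3794 mm².
Length = 69.3 cm³ / 6.3794 mm² = 69300 / 6.3794 = 10863.09 mm = 10.86 m.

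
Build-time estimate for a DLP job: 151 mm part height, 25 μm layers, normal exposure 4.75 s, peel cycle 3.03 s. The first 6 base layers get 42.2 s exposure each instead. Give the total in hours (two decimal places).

Layer count = ceil(151 / 0.025) = 6040.
Base layers = 6 × (42.2 + 3.03) = 271.38 s.
Remaining layers: 6034 × (4.75 + 3.03) → 46944.52 s.
Total = 271.38 + 46944.52 = 47215.9 s = 13.12 hours.

13.12 hours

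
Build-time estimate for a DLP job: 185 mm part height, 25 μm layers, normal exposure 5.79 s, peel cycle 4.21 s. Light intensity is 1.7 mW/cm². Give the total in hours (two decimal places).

Number of layers: 185 / 0.025 → 7400 (rounded up).
Cycle time: 5.79 + 4.21 → 10 s.
Build time: 7400 × 10 s = 74000 s, i.e. 20.56 hours.

20.56 hours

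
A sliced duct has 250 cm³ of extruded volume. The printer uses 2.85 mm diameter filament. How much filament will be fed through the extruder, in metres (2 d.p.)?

A = π r² = π × 1.425² = 6.3794 mm².
L = 250000 mm³ / 6.3794 mm² = 39188.64 mm, i.e. 39.19 m.

39.19 m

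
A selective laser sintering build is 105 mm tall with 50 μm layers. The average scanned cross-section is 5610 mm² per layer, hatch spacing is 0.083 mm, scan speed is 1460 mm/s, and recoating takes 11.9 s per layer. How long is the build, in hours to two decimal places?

Number of layers: 105 / 0.05 → 2100 (rounded up).
Scan path per layer: 5610 / 0.083 → 67590.4 mm.
Scan time per layer = 67590.4 / 1460 = 46.2948 s.
Per-layer time = 46.2948 + 11.9 = 58.1948 s.
Build time = 2100 × 58.1948 = 122209.08 s = 33.95 hours.

33.95 hours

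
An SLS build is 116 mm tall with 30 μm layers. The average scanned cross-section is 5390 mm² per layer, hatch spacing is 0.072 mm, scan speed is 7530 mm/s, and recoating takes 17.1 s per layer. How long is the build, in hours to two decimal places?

29.05 hours

Layer count = ceil(116 / 0.03) = 3867.
Hatch length per layer = 5390 / 0.072 = 74861.1 mm.
Per-layer scan time = 74861.1 / 7530, so 9.9417 s.
Layer cycle = 9.9417 + 17.1, so 27.0417 s.
Total: 3867 × 27.0417 s = 104570.2539 s → 29.05 hours.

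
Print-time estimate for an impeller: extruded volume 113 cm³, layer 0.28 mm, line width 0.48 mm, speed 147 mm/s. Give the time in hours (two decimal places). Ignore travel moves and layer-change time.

Extrusion cross-section = 0.28 × 0.48 = 0.1344 mm².
Path length: 113000 mm³ / 0.1344 mm² → 840773.8 mm.
Print-move time = 840773.8 / 147, so 5719.5 s.
Converting: 5719.5 s = 1.59 hours.

1.59 hours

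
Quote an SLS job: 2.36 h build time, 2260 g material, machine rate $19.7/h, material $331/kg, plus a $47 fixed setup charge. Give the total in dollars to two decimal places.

$841.55

Time charge = 19.7 × 2.36 = $46.492.
Material charge: 331 × 2260/1000 → $748.06.
Adding setup: 46.492 + 748.06 + 47 → 841.552 ≈ $841.55.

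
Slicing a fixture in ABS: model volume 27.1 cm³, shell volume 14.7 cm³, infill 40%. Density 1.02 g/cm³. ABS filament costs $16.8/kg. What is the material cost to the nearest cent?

Interior volume = 27.1 − 14.7, so 12.4 cm³.
Deposited infill = 0.40 × 12.4 = 4.96 cm³.
Deposited volume = 14.7 + 4.96, so 19.66 cm³.
Mass = 19.66 × 1.02, so 20.0532 g.
Cost = 20.0532 g / 1000 × $16.8/kg = $0.34.

$0.34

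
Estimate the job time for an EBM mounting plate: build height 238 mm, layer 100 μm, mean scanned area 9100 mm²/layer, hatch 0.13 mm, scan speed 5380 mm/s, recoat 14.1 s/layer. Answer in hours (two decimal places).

Layers = ⌈238/0.1⌉ = 2380.
Scan path per layer: 9100 / 0.13 → 70000 mm.
Scan time per layer = 70000 / 5380, so 13.0112 s.
Per-layer time: 13.0112 + 14.1 → 27.1112 s.
Total: 2380 × 27.1112 s = 64524.656 s → 17.92 hours.

17.92 hours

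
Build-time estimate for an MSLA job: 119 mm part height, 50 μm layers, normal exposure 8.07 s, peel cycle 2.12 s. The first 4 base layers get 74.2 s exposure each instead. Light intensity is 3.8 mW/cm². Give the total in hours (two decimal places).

6.81 hours

Number of layers: 119 / 0.05 → 2380 (rounded up).
Bottom layers = 4 × (74.2 + 2.12), so 305.28 s.
Regular layers = 2376 × (8.07 + 2.12), so 24211.44 s.
Total = 305.28 + 24211.44 = 24516.72 s = 6.81 hours.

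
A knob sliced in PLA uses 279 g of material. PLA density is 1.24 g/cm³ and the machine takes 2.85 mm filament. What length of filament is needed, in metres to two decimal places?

35.27 m

Extruded volume: 279/1.24 = 225 cm³ (225000 mm³).
Cross-section of 2.85 mm filament: π·(2.85/2)² = 6.3794 mm².
L = V/A = 225000/6.3794 = 35269.77 mm → 35.27 m.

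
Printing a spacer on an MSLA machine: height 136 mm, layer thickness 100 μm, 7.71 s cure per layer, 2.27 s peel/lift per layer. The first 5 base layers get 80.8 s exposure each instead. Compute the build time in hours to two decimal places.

3.87 hours

Layers = ⌈136/0.1⌉ = 1360.
Base layers = 5 × (80.8 + 2.27) = 415.35 s.
Regular layers: 1355 × (7.71 + 2.27) → 13522.9 s.
Sum: 415.35 + 13522.9 = 13938.25 s → 3.87 hours.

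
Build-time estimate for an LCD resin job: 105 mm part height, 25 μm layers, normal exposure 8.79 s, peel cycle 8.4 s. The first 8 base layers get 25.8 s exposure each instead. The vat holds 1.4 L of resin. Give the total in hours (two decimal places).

20.09 hours

Layers = ⌈105/0.025⌉ = 4200.
Burn-in layers = 8 × (25.8 + 8.4), so 273.6 s.
Remaining layers: 4192 × (8.79 + 8.4) → 72060.48 s.
Total = 273.6 + 72060.48 = 72334.08 s = 20.09 hours.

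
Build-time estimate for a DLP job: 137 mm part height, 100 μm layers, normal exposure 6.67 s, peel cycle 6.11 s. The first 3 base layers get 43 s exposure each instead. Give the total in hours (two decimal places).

Layers = ⌈137/0.1⌉ = 1370.
Bottom layers = 3 × (43 + 6.11), so 147.33 s.
Regular layers: 1367 × (6.67 + 6.11) → 17470.26 s.
Sum: 147.33 + 17470.26 = 17617.59 s → 4.89 hours.

4.89 hours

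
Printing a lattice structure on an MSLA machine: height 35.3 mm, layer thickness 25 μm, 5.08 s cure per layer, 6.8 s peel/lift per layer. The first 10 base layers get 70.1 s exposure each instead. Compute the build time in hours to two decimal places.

Layer count = ceil(35.3 / 0.025) = 1412.
Base layers = 10 × (70.1 + 6.8), so 769 s.
Remaining layers: 1402 × (5.08 + 6.8) → 16655.76 s.
Sum: 769 + 16655.76 = 17424.76 s → 4.84 hours.

4.84 hours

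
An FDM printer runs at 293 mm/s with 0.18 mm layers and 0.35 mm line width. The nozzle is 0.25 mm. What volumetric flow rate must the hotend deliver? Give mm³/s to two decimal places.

Bead cross-section = 0.18 × 0.35 = 0.063 mm².
Volumetric flow = 293 × 0.063 = 18.46 mm³/s.

18.46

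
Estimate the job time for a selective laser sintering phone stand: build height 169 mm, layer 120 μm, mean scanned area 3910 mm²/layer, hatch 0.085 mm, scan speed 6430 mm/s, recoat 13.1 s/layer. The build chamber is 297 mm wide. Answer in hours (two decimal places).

Number of layers: 169 / 0.12 → 1409 (rounded up).
Scan path per layer: 3910 / 0.085 → 46000 mm.
Laser time per layer: 46000 / 6430 → 7.154 s.
Layer cycle: 7.154 + 13.1 → 20.254 s.
Total: 1409 × 20.254 s = 28537.886 s → 7.93 hours.

7.93 hours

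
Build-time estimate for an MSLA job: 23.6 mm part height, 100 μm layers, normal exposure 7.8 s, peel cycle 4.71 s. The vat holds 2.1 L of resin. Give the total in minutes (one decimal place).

Number of layers: 23.6 / 0.1 → 236 (rounded up).
Cycle time: 7.8 + 4.71 → 12.51 s.
Total = 236 × 12.51 = 2952.36 s = 49.2 minutes.

49.2 minutes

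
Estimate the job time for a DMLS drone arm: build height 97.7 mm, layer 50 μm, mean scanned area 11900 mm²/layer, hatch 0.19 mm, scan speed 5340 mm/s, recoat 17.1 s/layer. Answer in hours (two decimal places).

15.65 hours

Layers = ⌈97.7/0.05⌉ = 1954.
Scan path per layer = 11900 / 0.19 = 62631.6 mm.
Per-layer scan time = 62631.6 / 5340, so 11.7288 s.
Time per layer = 11.7288 + 17.1, so 28.8288 s.
Total: 1954 × 28.8288 s = 56331.4752 s → 15.65 hours.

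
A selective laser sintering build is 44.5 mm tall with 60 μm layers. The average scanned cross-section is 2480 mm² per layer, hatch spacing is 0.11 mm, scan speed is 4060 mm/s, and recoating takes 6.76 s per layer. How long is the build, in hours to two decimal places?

Layer count = ceil(44.5 / 0.06) = 742.
Hatch length per layer: 2480 / 0.11 → 22545.5 mm.
Scan time per layer = 22545.5 / 4060 = 5.5531 s.
Per-layer time: 5.5531 + 6.76 → 12.3131 s.
Build time = 742 × 12.3131 = 9136.3202 s = 2.54 hours.

2.54 hours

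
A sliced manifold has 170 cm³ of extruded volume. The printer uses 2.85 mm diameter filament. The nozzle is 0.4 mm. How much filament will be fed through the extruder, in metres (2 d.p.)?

A = π r² = π × 1.425² = 6.3794 mm².
L = 170000 mm³ / 6.3794 mm² = 26648.27 mm, i.e. 26.65 m.

26.65 m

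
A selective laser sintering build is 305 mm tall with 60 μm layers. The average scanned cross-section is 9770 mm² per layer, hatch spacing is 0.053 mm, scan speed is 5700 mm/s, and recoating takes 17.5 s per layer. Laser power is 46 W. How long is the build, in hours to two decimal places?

Layers = ⌈305/0.06⌉ = 5084.
Scan path per layer: 9770 / 0.053 → 184339.6 mm.
Per-layer scan time = 184339.6 / 5700, so 32.3403 s.
Per-layer time = 32.3403 + 17.5, so 49.8403 s.
Build time = 5084 × 49.8403 = 253388.0852 s = 70.39 hours.

70.39 hours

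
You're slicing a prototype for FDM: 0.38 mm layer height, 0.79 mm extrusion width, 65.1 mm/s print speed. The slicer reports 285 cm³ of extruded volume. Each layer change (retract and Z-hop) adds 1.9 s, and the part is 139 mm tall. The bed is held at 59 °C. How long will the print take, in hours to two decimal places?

Bead cross-section = 0.38 × 0.79, so 0.3002 mm².
Toolpath length = 285 cm³ / 0.3002 mm² = 285000 / 0.3002 = 949367.1 mm.
Print-move time: 949367.1 / 65.1 → 14583.2 s.
Layer count = ceil(139 / 0.38) = 366.
Non-print overhead = 366 × 1.9 = 695.4 s.
Altogether 14583.2 + 695.4 = 15278.6 s, i.e. 4.24 hours.

4.24 hours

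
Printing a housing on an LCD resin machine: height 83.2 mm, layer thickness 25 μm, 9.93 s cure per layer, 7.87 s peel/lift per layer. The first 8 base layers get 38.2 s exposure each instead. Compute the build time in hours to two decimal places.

16.52 hours

Layers = ⌈83.2/0.025⌉ = 3328.
Burn-in layers: 8 × (38.2 + 7.87) → 368.56 s.
Regular layers = 3320 × (9.93 + 7.87), so 59096 s.
Total = 368.56 + 59096 = 59464.56 s = 16.52 hours.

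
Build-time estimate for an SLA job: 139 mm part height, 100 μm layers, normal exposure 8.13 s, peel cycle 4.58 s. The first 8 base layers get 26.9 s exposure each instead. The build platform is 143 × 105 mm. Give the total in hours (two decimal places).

Layer count = ceil(139 / 0.1) = 1390.
Burn-in layers: 8 × (26.9 + 4.58) → 251.84 s.
Normal layers = 1382 × (8.13 + 4.58), so 17565.22 s.
Total = 251.84 + 17565.22 = 17817.06 s = 4.95 hours.

4.95 hours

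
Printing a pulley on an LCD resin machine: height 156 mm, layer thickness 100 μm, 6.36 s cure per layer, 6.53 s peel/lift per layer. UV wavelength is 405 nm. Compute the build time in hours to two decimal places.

5.59 hours

Number of layers: 156 / 0.1 → 1560 (rounded up).
Each layer takes: 6.36 + 6.53 → 12.89 s.
Total = 1560 × 12.89 = 20108.4 s = 5.59 hours.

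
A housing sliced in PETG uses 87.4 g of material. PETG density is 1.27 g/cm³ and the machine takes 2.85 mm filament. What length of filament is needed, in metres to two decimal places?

10.79 m

Volume = 87.4 g / 1.27 g·cm⁻³ = 68.8189 cm³ = 68818.9 mm³.
A = π r² = π × 1.425² = 6.3794 mm².
L = V/A = 68818.9/6.3794 = 10787.68 mm → 10.79 m.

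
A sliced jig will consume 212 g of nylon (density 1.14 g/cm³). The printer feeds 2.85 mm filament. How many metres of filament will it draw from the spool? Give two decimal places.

Volume = 212 g / 1.14 g·cm⁻³ = 185.9649 cm³ = 185964.9 mm³.
Cross-section of 2.85 mm filament: π·(2.85/2)² = 6.3794 mm².
Length = 185964.9 / 6.3794 = 29150.84 mm = 29.15 m.

29.15 m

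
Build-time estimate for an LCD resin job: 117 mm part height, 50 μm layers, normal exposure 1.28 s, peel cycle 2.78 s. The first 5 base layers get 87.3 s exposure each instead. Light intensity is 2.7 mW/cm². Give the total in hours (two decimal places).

2.76 hours

Layers = ⌈117/0.05⌉ = 2340.
Burn-in layers: 5 × (87.3 + 2.78) → 450.4 s.
Remaining layers = 2335 × (1.28 + 2.78) = 9480.1 s.
Sum: 450.4 + 9480.1 = 9930.5 s → 2.76 hours.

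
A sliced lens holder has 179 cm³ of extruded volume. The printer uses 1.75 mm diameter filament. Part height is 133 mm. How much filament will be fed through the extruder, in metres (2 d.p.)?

74.42 m

A = π r² = π × 0.875² = 2.4053 mm².
Length = 179 cm³ / 2.4053 mm² = 179000 / 2.4053 = 74418.99 mm = 74.42 m.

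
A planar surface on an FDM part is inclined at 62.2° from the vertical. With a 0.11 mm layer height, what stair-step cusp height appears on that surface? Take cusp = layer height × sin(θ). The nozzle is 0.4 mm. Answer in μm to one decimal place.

Cusp = layer height × sin(62.2°) = 0.11 × 0.8846 = 0.097306 mm = 97.3 μm.

97.3 μm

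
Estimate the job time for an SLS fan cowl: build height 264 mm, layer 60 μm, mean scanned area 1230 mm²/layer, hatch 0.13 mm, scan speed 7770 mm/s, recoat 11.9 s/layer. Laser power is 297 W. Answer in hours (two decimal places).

Number of layers: 264 / 0.06 → 4400 (rounded up).
Hatch length per layer = 1230 / 0.13, so 9461.5 mm.
Per-layer scan time: 9461.5 / 7770 → 1.2177 s.
Time per layer = 1.2177 + 11.9, so 13.1177 s.
4400 layers × 13.1177 s/layer = 57717.88 s, i.e. 16.03 hours.

16.03 hours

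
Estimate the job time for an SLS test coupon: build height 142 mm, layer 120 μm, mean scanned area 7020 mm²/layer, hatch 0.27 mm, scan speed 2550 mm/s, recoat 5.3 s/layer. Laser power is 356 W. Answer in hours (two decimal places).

Layers = ⌈142/0.12⌉ = 1184.
Scan path per layer = 7020 / 0.27 = 26000 mm.
Scan time per layer = 26000 / 2550 = 10.1961 s.
Per-layer time: 10.1961 + 5.3 → 15.4961 s.
Total: 1184 × 15.4961 s = 18347.3824 s → 5.10 hours.

5.10 hours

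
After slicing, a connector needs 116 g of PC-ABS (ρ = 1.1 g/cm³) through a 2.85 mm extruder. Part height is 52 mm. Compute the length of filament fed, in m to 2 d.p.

16.53 m

Extruded volume: 116/1.1 = 105.4545 cm³ (105454.5 mm³).
A = π r² = π × 1.425² = 6.3794 mm².
Length = 105454.5 / 6.3794 = 16530.47 mm = 16.53 m.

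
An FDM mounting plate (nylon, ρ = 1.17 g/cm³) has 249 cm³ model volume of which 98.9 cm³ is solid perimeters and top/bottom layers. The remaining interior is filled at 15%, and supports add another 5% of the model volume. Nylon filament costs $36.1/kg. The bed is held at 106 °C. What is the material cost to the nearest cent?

Volume inside the shell: 249 − 98.9 → 150.1 cm³.
Infill volume: 0.15 × 150.1 → 22.515 cm³.
Support = 0.05 × 249 = 12.45 cm³.
Deposited volume = 98.9 + 22.515 + 12.45, so 133.865 cm³.
Mass = 133.865 × 1.17, so 156.62205 g.
Cost = 156.62205 g / 1000 × $36.1/kg = $5.65.

$5.65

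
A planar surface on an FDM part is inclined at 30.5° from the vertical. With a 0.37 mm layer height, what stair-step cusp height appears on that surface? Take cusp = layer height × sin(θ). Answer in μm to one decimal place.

h_c = t·sin θ = 0.37 × 0.5075 = 0.187775 mm (187.8 μm).

187.8 μm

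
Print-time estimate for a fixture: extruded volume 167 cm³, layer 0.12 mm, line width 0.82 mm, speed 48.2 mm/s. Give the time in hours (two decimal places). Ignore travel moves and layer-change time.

9.78 hours

Bead cross-section = 0.12 × 0.82, so 0.0984 mm².
Path length: 167000 mm³ / 0.0984 mm² → 1697154.5 mm.
Print-move time = 1697154.5 / 48.2 = 35210.7 s.
Converting: 35210.7 s = 9.78 hours.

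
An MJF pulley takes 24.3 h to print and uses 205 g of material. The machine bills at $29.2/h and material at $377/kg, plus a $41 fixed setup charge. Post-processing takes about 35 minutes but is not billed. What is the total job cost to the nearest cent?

$827.85

Time charge = 29.2 × 24.3, so $709.56.
Feedstock cost: 377 × 205/1000 → $77.285.
Total = 709.56 + 77.285 + 41 = 827.845 ≈ $827.85.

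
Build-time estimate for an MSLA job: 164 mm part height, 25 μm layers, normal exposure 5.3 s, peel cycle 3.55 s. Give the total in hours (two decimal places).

16.13 hours

Layer count = ceil(164 / 0.025) = 6560.
Each layer takes = 5.3 + 3.55 = 8.85 s.
Total = 6560 × 8.85 = 58056 s = 16.13 hours.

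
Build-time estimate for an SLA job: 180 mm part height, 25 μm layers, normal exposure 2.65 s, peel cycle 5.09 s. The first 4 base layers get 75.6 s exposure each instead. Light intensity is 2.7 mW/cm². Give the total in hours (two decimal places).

15.56 hours

Number of layers: 180 / 0.025 → 7200 (rounded up).
Bottom layers: 4 × (75.6 + 5.09) → 322.76 s.
Normal layers = 7196 × (2.65 + 5.09) = 55697.04 s.
Sum: 322.76 + 55697.04 = 56019.8 s → 15.56 hours.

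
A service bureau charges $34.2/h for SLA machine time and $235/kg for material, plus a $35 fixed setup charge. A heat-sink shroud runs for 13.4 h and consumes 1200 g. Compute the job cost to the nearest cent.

$775.28

Machine-time cost = 34.2 × 13.4, so $458.28.
Material charge = 235 × 1200/1000 = $282.00.
Total = 458.28 + 282.00 + 35 = $775.28.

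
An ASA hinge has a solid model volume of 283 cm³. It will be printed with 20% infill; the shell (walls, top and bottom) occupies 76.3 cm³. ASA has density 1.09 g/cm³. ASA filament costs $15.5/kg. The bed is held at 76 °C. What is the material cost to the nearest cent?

Volume inside the shell = 283 − 76.3, so 206.7 cm³.
Infill deposited: 0.20 × 206.7 → 41.34 cm³.
Total extruded = 76.3 + 41.34 = 117.64 cm³.
Mass = 117.64 × 1.09, so 128.2276 g.
At $15.5/kg: 128.2276/1000 × 15.5 = $1.99.

$1.99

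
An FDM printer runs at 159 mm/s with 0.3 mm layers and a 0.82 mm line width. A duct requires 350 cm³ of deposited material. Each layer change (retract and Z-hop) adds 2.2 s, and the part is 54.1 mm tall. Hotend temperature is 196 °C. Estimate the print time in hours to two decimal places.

2.60 hours

Bead cross-section = 0.3 × 0.82, so 0.246 mm².
Path length: 350000 mm³ / 0.246 mm² → 1422764.2 mm.
Time extruding: 1422764.2 / 159 → 8948.2 s.
Layer count = ceil(54.1 / 0.3) = 181.
Z-hop total = 181 × 2.2 = 398.2 s.
Total = 8948.2 + 398.2 = 9346.4 s = 2.60 hours.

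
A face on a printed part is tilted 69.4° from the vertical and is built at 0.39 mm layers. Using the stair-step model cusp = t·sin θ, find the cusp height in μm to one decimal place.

h_c = t·sin θ = 0.39 × 0.9361 = 0.365079 mm (365.1 μm).

365.1 μm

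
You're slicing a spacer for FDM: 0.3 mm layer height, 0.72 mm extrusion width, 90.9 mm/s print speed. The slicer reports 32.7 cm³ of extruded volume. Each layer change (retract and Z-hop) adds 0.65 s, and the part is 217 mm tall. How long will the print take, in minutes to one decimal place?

Extrusion cross-section: 0.3 × 0.72 → 0.216 mm².
Toolpath length = 32.7 cm³ / 0.216 mm² = 32700 / 0.216 = 151388.9 mm.
Extrusion time: 151388.9 / 90.9 → 1665.4 s.
Layers = ⌈217/0.3⌉ = 724.
Z-hop total = 724 × 0.65, so 470.6 s.
Total = 1665.4 + 470.6 = 2136 s = 35.6 minutes.

35.6 minutes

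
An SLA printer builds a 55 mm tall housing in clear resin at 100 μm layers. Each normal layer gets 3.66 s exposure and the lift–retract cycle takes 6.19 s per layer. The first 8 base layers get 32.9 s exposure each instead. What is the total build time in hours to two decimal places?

1.57 hours

Layers = ⌈55/0.1⌉ = 550.
Bottom layers: 8 × (32.9 + 6.19) → 312.72 s.
Regular layers = 542 × (3.66 + 6.19) = 5338.7 s.
Sum: 312.72 + 5338.7 = 5651.42 s → 1.57 hours.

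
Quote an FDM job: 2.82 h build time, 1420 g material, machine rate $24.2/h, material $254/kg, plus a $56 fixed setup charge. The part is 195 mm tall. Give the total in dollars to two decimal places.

Machine-time cost = 24.2 × 2.82, so $68.244.
Material cost = 254 × 1420/1000, so $360.68.
Adding setup: 68.244 + 360.68 + 56 → 484.924 ≈ $484.92.

$484.92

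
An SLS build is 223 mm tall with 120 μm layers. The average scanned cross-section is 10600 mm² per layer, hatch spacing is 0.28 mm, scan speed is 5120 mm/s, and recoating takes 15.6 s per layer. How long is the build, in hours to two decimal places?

Layer count = ceil(223 / 0.12) = 1859.
Scan path per layer: 10600 / 0.28 → 37857.1 mm.
Scan time per layer = 37857.1 / 5120 = 7.394 s.
Time per layer = 7.394 + 15.6 = 22.994 s.
Total: 1859 × 22.994 s = 42745.846 s → 11.87 hours.

11.87 hours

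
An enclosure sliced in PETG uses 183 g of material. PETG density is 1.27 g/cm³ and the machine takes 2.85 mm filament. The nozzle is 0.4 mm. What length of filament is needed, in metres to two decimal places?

Extruded volume: 183/1.27 = 144.0945 cm³ (144094.5 mm³).
Filament cross-section = π × (2.85/2)² = 6.3794 mm².
L = V/A = 144094.5/6.3794 = 22587.47 mm → 22.59 m.

22.59 m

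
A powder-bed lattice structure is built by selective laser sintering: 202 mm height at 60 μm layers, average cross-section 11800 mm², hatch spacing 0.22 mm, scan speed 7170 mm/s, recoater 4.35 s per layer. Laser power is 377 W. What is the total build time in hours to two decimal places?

11.06 hours

Layers = ⌈202/0.06⌉ = 3367.
Hatch length per layer = 11800 / 0.22, so 53636.4 mm.
Scan time per layer = 53636.4 / 7170 = 7.4807 s.
Per-layer time: 7.4807 + 4.35 → 11.8307 s.
Build time = 3367 × 11.8307 = 39833.9669 s = 11.06 hours.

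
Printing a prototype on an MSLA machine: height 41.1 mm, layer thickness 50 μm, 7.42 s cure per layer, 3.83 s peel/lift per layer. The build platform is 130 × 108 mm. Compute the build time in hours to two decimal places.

2.57 hours

Layers = ⌈41.1/0.05⌉ = 822.
Per-layer time: 7.42 + 3.83 → 11.25 s.
Build time: 822 × 11.25 s = 9247.5 s, i.e. 2.57 hours.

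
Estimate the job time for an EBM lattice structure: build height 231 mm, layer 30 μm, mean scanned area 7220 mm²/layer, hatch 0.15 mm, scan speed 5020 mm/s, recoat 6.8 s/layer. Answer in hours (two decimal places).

35.05 hours

Layer count = ceil(231 / 0.03) = 7700.
Scan path per layer = 7220 / 0.15 = 48133.3 mm.
Beam time per layer = 48133.3 / 5020 = 9.5883 s.
Time per layer = 9.5883 + 6.8 = 16.3883 s.
7700 layers × 16.3883 s/layer = 126189.91 s, i.e. 35.05 hours.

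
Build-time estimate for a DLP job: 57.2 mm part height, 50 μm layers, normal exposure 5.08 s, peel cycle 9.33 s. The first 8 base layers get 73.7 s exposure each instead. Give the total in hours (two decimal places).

4.73 hours

Layer count = ceil(57.2 / 0.05) = 1144.
Bottom layers = 8 × (73.7 + 9.33), so 664.24 s.
Normal layers: 1136 × (5.08 + 9.33) → 16369.76 s.
Total = 664.24 + 16369.76 = 17034 s = 4.73 hours.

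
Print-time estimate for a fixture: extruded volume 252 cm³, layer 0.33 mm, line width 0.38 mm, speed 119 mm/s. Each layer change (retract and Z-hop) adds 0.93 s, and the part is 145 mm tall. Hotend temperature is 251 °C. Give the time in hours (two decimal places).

4.80 hours

Line area = 0.33 × 0.38, so 0.1254 mm².
Total extruded path = 252000/0.1254 = 2009569.4 mm.
Extrusion time = 2009569.4 / 119 = 16887.1 s.
Layers = ⌈145/0.33⌉ = 440.
Z-hop total = 440 × 0.93 = 409.2 s.
Total = 16887.1 + 409.2 = 17296.3 s = 4.80 hours.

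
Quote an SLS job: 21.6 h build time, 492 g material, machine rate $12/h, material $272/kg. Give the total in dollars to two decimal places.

$393.02

Time charge: 12 × 21.6 → $259.20.
Material cost: 272 × 492/1000 → $133.824.
Total = 259.20 + 133.824 = 393.024 ≈ $393.02.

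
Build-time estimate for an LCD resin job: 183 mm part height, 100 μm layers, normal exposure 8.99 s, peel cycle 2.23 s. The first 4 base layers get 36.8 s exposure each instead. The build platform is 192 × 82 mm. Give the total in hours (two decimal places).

5.73 hours

Layer count = ceil(183 / 0.1) = 1830.
Bottom layers = 4 × (36.8 + 2.23), so 156.12 s.
Normal layers: 1826 × (8.99 + 2.23) → 20487.72 s.
Sum: 156.12 + 20487.72 = 20643.84 s → 5.73 hours.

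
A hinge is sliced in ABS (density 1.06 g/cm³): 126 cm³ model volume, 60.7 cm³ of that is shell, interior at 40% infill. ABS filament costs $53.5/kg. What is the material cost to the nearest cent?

Volume inside the shell: 126 − 60.7 → 65.3 cm³.
Infill deposited: 0.40 × 65.3 → 26.12 cm³.
Total printed volume: 60.7 + 26.12 → 86.82 cm³.
Mass = 86.82 × 1.06 = 92.0292 g.
Cost = 92.0292 g / 1000 × $53.5/kg = $4.92.

$4.92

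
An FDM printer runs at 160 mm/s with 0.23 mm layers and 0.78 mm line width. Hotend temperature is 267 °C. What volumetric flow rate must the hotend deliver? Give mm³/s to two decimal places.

A = 0.23 × 0.78, so 0.1794 mm².
Volumetric flow = 160 × 0.1794 = 28.70 mm³/s.

28.70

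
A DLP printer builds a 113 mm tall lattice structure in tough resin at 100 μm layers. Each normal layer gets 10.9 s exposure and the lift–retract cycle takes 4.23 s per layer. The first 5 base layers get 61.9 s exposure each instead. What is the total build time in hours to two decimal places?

Layer count = ceil(113 / 0.1) = 1130.
Bottom layers: 5 × (61.9 + 4.23) → 330.65 s.
Regular layers: 1125 × (10.9 + 4.23) → 17021.25 s.
Sum: 330.65 + 17021.25 = 17351.9 s → 4.82 hours.

4.82 hours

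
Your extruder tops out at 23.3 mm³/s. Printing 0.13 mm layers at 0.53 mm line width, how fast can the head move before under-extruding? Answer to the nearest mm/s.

338 mm/s

Bead cross-section: 0.13 × 0.53 → 0.0689 mm².
v_max = Q/A = 23.3/0.0689 = 338.17 mm/s → 338 mm/s.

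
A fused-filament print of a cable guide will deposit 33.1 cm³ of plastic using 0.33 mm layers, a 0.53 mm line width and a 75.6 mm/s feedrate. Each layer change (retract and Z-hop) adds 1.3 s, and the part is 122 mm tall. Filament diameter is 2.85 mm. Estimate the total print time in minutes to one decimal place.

49.7 minutes

Line area = 0.33 × 0.53 = 0.1749 mm².
Path length: 33100 mm³ / 0.1749 mm² → 189251 mm.
Time extruding: 189251 / 75.6 → 2503.3 s.
Layers = ⌈122/0.33⌉ = 370.
Layer-change overhead: 370 × 1.3 → 481 s.
Total = 2503.3 + 481 = 2984.3 s = 49.7 minutes.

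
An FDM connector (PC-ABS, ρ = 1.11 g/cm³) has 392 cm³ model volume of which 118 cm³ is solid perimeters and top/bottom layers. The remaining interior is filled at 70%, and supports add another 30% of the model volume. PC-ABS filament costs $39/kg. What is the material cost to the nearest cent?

Interior volume = 392 − 118 = 274 cm³.
Infill deposited: 0.70 × 274 → 191.8 cm³.
Support: 0.30 × 392 → 117.6 cm³.
Total extruded: 118 + 191.8 + 117.6 → 427.4 cm³.
Mass = 427.4 × 1.11 = 474.414 g.
Cost = 474.414 g / 1000 × $39/kg = $18.50.

$18.50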